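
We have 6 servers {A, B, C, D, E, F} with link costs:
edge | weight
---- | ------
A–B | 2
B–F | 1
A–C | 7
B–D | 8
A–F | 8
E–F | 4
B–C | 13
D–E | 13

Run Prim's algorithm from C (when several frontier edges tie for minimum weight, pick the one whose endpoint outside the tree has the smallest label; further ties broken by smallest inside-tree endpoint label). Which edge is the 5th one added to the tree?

B-D

Grow the tree from C using Prim:
Step 1: cheapest edge leaving the tree is A–C (7); add A.
Step 2: cheapest edge leaving the tree is A–B (2); add B.
Step 3: cheapest edge leaving the tree is B–F (1); add F.
Step 4: cheapest edge leaving the tree is E–F (4); add E.
Step 5: cheapest edge leaving the tree is B–D (8); add D.
The 5th edge added is B–D.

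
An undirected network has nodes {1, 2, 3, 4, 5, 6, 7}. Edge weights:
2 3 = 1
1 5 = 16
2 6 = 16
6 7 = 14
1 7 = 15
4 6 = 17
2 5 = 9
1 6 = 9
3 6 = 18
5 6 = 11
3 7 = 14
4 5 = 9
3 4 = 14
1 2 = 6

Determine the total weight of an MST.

48

Kruskal's algorithm — process edges by increasing weight (ties by edge label):
2 3 (1): add — endpoints in different components.
1 2 (6): add — endpoints in different components.
1 6 (9): add — endpoints in different components.
2 5 (9): add — endpoints in different components.
4 5 (9): add — endpoints in different components.
5 6 (11): skip — 5 and 6 already connected.
3 4 (14): skip — 3 and 4 already connected.
3 7 (14): add — endpoints in different components.
MST edges: 2 3, 1 2, 1 6, 2 5, 4 5, 3 7; total weight 1+6+9+9+9+14 = 48.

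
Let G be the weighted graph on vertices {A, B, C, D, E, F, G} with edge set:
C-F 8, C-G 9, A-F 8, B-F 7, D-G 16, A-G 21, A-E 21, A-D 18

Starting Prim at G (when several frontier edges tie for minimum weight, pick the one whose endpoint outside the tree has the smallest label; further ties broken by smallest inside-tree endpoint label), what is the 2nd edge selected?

C-F

Prim's algorithm from G:
Step 1: cheapest edge leaving the tree is C-G (9); add C.
Step 2: cheapest edge leaving the tree is C-F (8); add F.
Step 3: cheapest edge leaving the tree is B-F (7); add B.
Step 4: cheapest edge leaving the tree is A-F (8); add A.
Step 5: cheapest edge leaving the tree is D-G (16); add D.
Step 6: cheapest edge leaving the tree is A-E (21); add E.
The 2nd edge added is C-F.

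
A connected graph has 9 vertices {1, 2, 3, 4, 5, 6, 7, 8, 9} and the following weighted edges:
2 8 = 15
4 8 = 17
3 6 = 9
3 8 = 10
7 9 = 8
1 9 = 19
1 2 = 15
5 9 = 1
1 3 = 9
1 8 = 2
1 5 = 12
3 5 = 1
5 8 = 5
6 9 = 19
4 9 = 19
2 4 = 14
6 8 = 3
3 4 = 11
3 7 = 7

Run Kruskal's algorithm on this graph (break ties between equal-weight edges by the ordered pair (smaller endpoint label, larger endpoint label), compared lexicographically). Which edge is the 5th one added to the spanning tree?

Kruskal's algorithm — process edges by increasing weight (ties by edge label):
3 5 (1): add — endpoints in different components.
5 9 (1): add — endpoints in different components.
1 8 (2): add — endpoints in different components.
6 8 (3): add — endpoints in different components.
5 8 (5): add — endpoints in different components.
3 7 (7): add — endpoints in different components.
7 9 (8): skip — 7 and 9 already connected.
1 3 (9): skip — 1 and 3 already connected.
3 6 (9): skip — 3 and 6 already connected.
3 8 (10): skip — 3 and 8 already connected.
3 4 (11): add — endpoints in different components.
1 5 (12): skip — 1 and 5 already connected.
2 4 (14): add — endpoints in different components.
The 5th edge added is 5 8.

5-8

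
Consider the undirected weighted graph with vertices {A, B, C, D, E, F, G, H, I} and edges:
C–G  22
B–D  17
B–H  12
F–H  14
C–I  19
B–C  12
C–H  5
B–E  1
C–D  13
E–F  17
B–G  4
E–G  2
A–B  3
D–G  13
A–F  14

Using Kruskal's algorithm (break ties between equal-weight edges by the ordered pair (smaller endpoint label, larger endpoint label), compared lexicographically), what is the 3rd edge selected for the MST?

A-B

Kruskal: consider edges lightest-first.
B–E (1): add — endpoints in different components.
E–G (2): add — endpoints in different components.
A–B (3): add — endpoints in different components.
B–G (4): skip — B and G already connected.
C–H (5): add — endpoints in different components.
B–C (12): add — endpoints in different components.
B–H (12): skip — B and H already connected.
C–D (13): add — endpoints in different components.
D–G (13): skip — D and G already connected.
A–F (14): add — endpoints in different components.
F–H (14): skip — F and H already connected.
B–D (17): skip — B and D already connected.
E–F (17): skip — E and F already connected.
C–I (19): add — endpoints in different components.
The 3rd edge added is A–B.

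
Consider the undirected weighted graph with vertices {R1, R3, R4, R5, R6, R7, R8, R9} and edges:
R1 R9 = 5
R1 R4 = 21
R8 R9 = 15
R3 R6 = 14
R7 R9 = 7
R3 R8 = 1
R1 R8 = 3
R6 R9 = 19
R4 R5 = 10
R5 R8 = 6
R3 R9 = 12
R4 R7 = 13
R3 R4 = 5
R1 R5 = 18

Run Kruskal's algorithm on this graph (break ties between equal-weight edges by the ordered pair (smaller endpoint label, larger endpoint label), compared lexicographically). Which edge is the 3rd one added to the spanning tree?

R1-R9

Sort edges by weight, then run Kruskal:
R3 R8 (1): add — endpoints in different components.
R1 R8 (3): add — endpoints in different components.
R1 R9 (5): add — endpoints in different components.
R3 R4 (5): add — endpoints in different components.
R5 R8 (6): add — endpoints in different components.
R7 R9 (7): add — endpoints in different components.
R4 R5 (10): skip — R5 and R4 already connected.
R3 R9 (12): skip — R9 and R3 already connected.
R4 R7 (13): skip — R7 and R4 already connected.
R3 R6 (14): add — endpoints in different components.
The 3rd edge added is R1 R9.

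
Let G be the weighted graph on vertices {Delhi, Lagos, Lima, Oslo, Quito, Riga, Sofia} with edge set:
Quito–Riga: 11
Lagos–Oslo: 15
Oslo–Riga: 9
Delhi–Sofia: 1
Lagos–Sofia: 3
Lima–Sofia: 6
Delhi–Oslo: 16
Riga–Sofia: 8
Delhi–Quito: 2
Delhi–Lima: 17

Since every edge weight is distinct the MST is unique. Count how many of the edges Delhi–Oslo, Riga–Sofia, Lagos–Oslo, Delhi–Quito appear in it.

Kruskal: consider edges lightest-first.
Delhi–Sofia (1): add. Components now {Lima} {Quito} {Delhi,Sofia} {Lagos} {Riga} {Oslo}
Delhi–Quito (2): add. Components now {Lima} {Delhi,Quito,Sofia} {Lagos} {Riga} {Oslo}
Lagos–Sofia (3): add. Components now {Lima} {Delhi,Lagos,Quito,Sofia} {Riga} {Oslo}
Lima–Sofia (6): add. Components now {Delhi,Lagos,Lima,Quito,Sofia} {Riga} {Oslo}
Riga–Sofia (8): add. Components now {Delhi,Lagos,Lima,Quito,Riga,Sofia} {Oslo}
Oslo–Riga (9): add. Components now {Delhi,Lagos,Lima,Oslo,Quito,Riga,Sofia}
MST edge set: {Delhi–Sofia, Delhi–Quito, Lagos–Sofia, Lima–Sofia, Riga–Sofia, Oslo–Riga}.
Of the listed edges, {Riga–Sofia, Delhi–Quito} are in the MST → 2.

2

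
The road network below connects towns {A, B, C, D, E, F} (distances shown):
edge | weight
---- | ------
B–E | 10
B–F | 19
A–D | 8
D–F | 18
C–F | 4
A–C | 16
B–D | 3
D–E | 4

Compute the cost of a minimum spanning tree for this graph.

Prim's algorithm from D:
Step 1: frontier [B–D 3, D–E 4, A–D 8, D–F 18] → take B–D (3); add B.
Step 2: frontier [B–E 10, B–F 19, D–E 4, A–D 8, D–F 18] → take D–E (4); add E.
Step 3: frontier [B–F 19, A–D 8, D–F 18] → take A–D (8); add A.
Step 4: frontier [A–C 16, B–F 19, D–F 18] → take A–C (16); add C.
Step 5: frontier [B–F 19, C–F 4, D–F 18] → take C–F (4); add F.
MST edges: B–D, D–E, A–D, A–C, C–F; total weight 3+4+8+16+4 = 35.

35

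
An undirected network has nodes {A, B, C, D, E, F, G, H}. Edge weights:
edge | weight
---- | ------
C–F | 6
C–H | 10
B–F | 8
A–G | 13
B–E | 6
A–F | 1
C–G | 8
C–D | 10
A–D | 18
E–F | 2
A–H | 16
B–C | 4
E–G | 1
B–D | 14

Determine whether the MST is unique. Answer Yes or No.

Kruskal: consider edges lightest-first.
A–F (1): add — endpoints in different components.
E–G (1): add — endpoints in different components.
E–F (2): add — endpoints in different components.
B–C (4): add — endpoints in different components.
B–E (6): add — endpoints in different components.
C–F (6): skip — C and F already connected.
B–F (8): skip — B and F already connected.
C–G (8): skip — C and G already connected.
C–D (10): add — endpoints in different components.
C–H (10): add — endpoints in different components.
Non-tree edge C–F has weight 6, equal to the heaviest edge on its tree cycle — swapping gives another MST of the same weight. Not unique.

No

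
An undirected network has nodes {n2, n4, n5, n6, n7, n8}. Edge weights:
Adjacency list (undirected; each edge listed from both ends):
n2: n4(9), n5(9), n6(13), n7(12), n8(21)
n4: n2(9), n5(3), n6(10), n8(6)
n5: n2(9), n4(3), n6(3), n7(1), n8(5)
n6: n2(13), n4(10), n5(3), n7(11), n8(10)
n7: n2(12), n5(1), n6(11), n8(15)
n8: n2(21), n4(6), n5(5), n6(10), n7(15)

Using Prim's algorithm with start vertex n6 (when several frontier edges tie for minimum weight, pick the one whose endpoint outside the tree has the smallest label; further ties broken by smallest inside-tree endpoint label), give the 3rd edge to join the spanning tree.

Grow the tree from n6 using Prim:
Step 1: cheapest edge leaving the tree is n5-n6 (3); add n5.
Step 2: cheapest edge leaving the tree is n5-n7 (1); add n7.
Step 3: cheapest edge leaving the tree is n4-n5 (3); add n4.
Step 4: cheapest edge leaving the tree is n5-n8 (5); add n8.
Step 5: cheapest edge leaving the tree is n2-n4 (9); add n2.
The 3rd edge added is n4-n5.

n4-n5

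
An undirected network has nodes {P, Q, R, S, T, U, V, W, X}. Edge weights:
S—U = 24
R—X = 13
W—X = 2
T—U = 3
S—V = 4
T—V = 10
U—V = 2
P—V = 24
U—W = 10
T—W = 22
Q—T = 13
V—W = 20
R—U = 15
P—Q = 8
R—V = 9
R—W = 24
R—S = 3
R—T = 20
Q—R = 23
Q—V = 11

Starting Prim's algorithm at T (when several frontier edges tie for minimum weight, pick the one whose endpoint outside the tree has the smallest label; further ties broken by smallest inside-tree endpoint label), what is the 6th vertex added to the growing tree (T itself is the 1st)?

W

Prim's algorithm from T:
Step 1: cheapest edge leaving the tree is T—U (3); add U.
Step 2: cheapest edge leaving the tree is U—V (2); add V.
Step 3: cheapest edge leaving the tree is S—V (4); add S.
Step 4: cheapest edge leaving the tree is R—S (3); add R.
Step 5: cheapest edge leaving the tree is U—W (10); add W.
Step 6: cheapest edge leaving the tree is W—X (2); add X.
Step 7: cheapest edge leaving the tree is Q—V (11); add Q.
Step 8: cheapest edge leaving the tree is P—Q (8); add P.
Vertex order: T, U, V, S, R, W, X, Q, P. The 6th vertex is W.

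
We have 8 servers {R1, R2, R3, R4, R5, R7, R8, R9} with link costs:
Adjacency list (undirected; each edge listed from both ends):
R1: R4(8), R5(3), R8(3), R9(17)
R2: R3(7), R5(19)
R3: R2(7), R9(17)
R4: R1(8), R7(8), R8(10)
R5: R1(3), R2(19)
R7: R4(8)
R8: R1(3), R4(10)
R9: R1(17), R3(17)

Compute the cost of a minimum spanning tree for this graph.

63

Grow the tree from R3 using Prim:
Step 1: cheapest edge leaving the tree is R2—R3 (7); add R2.
Step 2: cheapest edge leaving the tree is R3—R9 (17); add R9.
Step 3: cheapest edge leaving the tree is R1—R9 (17); add R1.
Step 4: cheapest edge leaving the tree is R1—R5 (3); add R5.
Step 5: cheapest edge leaving the tree is R1—R8 (3); add R8.
Step 6: cheapest edge leaving the tree is R1—R4 (8); add R4.
Step 7: cheapest edge leaving the tree is R4—R7 (8); add R7.
MST edges: R2—R3, R3—R9, R1—R9, R1—R5, R1—R8, R1—R4, R4—R7; total weight 7+17+17+3+3+8+8 = 63.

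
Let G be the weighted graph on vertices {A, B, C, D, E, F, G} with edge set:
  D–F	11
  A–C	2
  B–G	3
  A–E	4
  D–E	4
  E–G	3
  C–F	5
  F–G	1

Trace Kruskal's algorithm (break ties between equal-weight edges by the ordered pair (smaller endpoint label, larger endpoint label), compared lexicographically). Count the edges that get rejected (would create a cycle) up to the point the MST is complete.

Kruskal: consider edges lightest-first.
F–G (1): add. Components now {A} {B} {C} {D} {E} {F,G}
A–C (2): add. Components now {A,C} {B} {D} {E} {F,G}
B–G (3): add. Components now {A,C} {B,F,G} {D} {E}
E–G (3): add. Components now {A,C} {B,E,F,G} {D}
A–E (4): add. Components now {A,B,C,E,F,G} {D}
D–E (4): add. Components now {A,B,C,D,E,F,G}
Edges rejected before the tree was complete: 0.

0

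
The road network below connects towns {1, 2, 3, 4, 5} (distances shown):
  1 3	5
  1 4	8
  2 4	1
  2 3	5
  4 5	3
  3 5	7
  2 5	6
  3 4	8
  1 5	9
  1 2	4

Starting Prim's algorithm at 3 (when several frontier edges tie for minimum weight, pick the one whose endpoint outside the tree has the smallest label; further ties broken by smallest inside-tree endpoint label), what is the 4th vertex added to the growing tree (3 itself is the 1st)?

Prim's algorithm from 3:
Step 1: cheapest edge leaving the tree is 1 3 (5); add 1.
Step 2: cheapest edge leaving the tree is 1 2 (4); add 2.
Step 3: cheapest edge leaving the tree is 2 4 (1); add 4.
Step 4: cheapest edge leaving the tree is 4 5 (3); add 5.
Vertex order: 3, 1, 2, 4, 5. The 4th vertex is 4.

4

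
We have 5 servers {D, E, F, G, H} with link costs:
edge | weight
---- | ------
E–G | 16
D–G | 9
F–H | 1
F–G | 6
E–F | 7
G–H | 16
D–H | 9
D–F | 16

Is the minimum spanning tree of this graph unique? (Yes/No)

No

Kruskal's algorithm — process edges by increasing weight (ties by edge label):
F–H (1): add. Components now {D} {E} {F,H} {G}
F–G (6): add. Components now {D} {E} {F,G,H}
E–F (7): add. Components now {D} {E,F,G,H}
D–G (9): add. Components now {D,E,F,G,H}
Non-tree edge D–H has weight 9, equal to the heaviest edge on its tree cycle — swapping gives another MST of the same weight. Not unique.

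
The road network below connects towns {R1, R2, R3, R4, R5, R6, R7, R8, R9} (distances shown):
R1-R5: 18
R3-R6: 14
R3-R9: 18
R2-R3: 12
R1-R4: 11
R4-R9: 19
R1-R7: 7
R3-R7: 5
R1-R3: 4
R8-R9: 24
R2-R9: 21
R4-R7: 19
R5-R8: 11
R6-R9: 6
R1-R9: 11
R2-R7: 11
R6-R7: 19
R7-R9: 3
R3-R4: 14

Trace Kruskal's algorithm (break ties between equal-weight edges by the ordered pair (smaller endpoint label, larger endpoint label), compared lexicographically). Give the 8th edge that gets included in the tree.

R1-R5

Sort edges by weight, then run Kruskal:
R7-R9 (3): add — endpoints in different components.
R1-R3 (4): add — endpoints in different components.
R3-R7 (5): add — endpoints in different components.
R6-R9 (6): add — endpoints in different components.
R1-R7 (7): skip — R1 and R7 already connected.
R1-R4 (11): add — endpoints in different components.
R1-R9 (11): skip — R9 and R1 already connected.
R2-R7 (11): add — endpoints in different components.
R5-R8 (11): add — endpoints in different components.
R2-R3 (12): skip — R3 and R2 already connected.
R3-R4 (14): skip — R3 and R4 already connected.
R3-R6 (14): skip — R3 and R6 already connected.
R1-R5 (18): add — endpoints in different components.
The 8th edge added is R1-R5.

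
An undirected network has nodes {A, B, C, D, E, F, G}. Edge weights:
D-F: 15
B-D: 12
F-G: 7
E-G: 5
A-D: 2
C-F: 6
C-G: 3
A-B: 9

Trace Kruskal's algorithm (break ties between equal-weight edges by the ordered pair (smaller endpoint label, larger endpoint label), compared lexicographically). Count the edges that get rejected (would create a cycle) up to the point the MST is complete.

2

Kruskal's algorithm — process edges by increasing weight (ties by edge label):
A-D (2): add. Components now {A,D} {B} {C} {E} {F} {G}
C-G (3): add. Components now {A,D} {B} {C,G} {E} {F}
E-G (5): add. Components now {A,D} {B} {C,E,G} {F}
C-F (6): add. Components now {A,D} {B} {C,E,F,G}
F-G (7): skip — F and G already connected.
A-B (9): add. Components now {A,B,D} {C,E,F,G}
B-D (12): skip — B and D already connected.
D-F (15): add. Components now {A,B,C,D,E,F,G}
Edges rejected before the tree was complete: 2.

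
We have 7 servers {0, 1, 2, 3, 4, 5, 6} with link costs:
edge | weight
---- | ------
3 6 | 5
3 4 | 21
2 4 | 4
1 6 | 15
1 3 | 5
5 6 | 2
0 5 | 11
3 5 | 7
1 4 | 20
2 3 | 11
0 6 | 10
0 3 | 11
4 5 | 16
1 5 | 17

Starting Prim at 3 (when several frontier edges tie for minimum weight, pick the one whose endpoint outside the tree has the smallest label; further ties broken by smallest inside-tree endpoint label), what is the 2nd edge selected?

3-6

Prim's algorithm from 3:
Step 1: frontier [1 3 5, 3 6 5, 3 5 7, 0 3 11, 2 3 11, 3 4 21] → take 1 3 (5); add 1.
Step 2: frontier [1 6 15, 1 5 17, 1 4 20, 3 6 5, 3 5 7, 0 3 11, 2 3 11, 3 4 21] → take 3 6 (5); add 6.
Step 3: frontier [1 5 17, 1 4 20, 3 5 7, 0 3 11, 2 3 11, 3 4 21, 5 6 2, 0 6 10] → take 5 6 (2); add 5.
Step 4: frontier [1 4 20, 0 3 11, 2 3 11, 3 4 21, 0 5 11, 4 5 16, 0 6 10] → take 0 6 (10); add 0.
Step 5: frontier [1 4 20, 2 3 11, 3 4 21, 4 5 16] → take 2 3 (11); add 2.
Step 6: frontier [1 4 20, 2 4 4, 3 4 21, 4 5 16] → take 2 4 (4); add 4.
The 2nd edge added is 3 6.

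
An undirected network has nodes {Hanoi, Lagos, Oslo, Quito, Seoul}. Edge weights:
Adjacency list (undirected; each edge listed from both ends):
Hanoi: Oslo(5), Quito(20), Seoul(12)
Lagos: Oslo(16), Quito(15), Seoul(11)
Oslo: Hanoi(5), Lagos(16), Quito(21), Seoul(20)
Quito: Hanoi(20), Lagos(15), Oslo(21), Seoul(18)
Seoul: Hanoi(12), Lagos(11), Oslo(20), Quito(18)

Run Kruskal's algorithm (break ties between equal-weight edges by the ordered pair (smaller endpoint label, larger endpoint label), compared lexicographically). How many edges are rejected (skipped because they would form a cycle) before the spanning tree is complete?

0

Kruskal: consider edges lightest-first.
Hanoi Oslo (5): add — endpoints in different components.
Lagos Seoul (11): add — endpoints in different components.
Hanoi Seoul (12): add — endpoints in different components.
Lagos Quito (15): add — endpoints in different components.
Edges rejected before the tree was complete: 0.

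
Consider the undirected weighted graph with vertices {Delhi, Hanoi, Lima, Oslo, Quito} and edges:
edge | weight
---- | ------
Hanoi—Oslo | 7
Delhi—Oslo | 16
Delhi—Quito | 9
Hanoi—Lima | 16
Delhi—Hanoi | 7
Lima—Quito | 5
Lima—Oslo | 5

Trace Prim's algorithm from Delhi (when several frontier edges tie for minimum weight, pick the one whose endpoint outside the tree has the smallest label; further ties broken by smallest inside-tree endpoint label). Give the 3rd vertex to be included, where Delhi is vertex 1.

Oslo

Prim's algorithm from Delhi:
Step 1: frontier [Delhi—Hanoi 7, Delhi—Quito 9, Delhi—Oslo 16] → take Delhi—Hanoi (7); add Hanoi.
Step 2: frontier [Delhi—Quito 9, Delhi—Oslo 16, Hanoi—Oslo 7, Hanoi—Lima 16] → take Hanoi—Oslo (7); add Oslo.
Step 3: frontier [Delhi—Quito 9, Hanoi—Lima 16, Lima—Oslo 5] → take Lima—Oslo (5); add Lima.
Step 4: frontier [Delhi—Quito 9, Lima—Quito 5] → take Lima—Quito (5); add Quito.
Vertex order: Delhi, Hanoi, Oslo, Lima, Quito. The 3rd vertex is Oslo.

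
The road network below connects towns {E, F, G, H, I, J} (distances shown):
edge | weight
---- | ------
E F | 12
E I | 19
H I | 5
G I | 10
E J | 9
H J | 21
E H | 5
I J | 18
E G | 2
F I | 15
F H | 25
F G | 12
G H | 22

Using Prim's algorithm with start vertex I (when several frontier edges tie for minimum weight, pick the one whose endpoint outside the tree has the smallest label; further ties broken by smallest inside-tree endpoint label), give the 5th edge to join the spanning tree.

E-F

Grow the tree from I using Prim:
Step 1: cheapest edge leaving the tree is H I (5); add H.
Step 2: cheapest edge leaving the tree is E H (5); add E.
Step 3: cheapest edge leaving the tree is E G (2); add G.
Step 4: cheapest edge leaving the tree is E J (9); add J.
Step 5: cheapest edge leaving the tree is E F (12); add F.
The 5th edge added is E F.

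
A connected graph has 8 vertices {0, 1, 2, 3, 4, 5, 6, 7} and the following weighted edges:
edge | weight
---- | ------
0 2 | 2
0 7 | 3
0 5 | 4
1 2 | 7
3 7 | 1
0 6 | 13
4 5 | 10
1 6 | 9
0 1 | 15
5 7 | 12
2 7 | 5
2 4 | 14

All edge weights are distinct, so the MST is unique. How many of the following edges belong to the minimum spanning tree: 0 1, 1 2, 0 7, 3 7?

Sort edges by weight, then run Kruskal:
3 7 (1): add — endpoints in different components.
0 2 (2): add — endpoints in different components.
0 7 (3): add — endpoints in different components.
0 5 (4): add — endpoints in different components.
2 7 (5): skip — 2 and 7 already connected.
1 2 (7): add — endpoints in different components.
1 6 (9): add — endpoints in different components.
4 5 (10): add — endpoints in different components.
MST edge set: {3 7, 0 2, 0 7, 0 5, 1 2, 1 6, 4 5}.
Of the listed edges, {1 2, 0 7, 3 7} are in the MST → 3.

3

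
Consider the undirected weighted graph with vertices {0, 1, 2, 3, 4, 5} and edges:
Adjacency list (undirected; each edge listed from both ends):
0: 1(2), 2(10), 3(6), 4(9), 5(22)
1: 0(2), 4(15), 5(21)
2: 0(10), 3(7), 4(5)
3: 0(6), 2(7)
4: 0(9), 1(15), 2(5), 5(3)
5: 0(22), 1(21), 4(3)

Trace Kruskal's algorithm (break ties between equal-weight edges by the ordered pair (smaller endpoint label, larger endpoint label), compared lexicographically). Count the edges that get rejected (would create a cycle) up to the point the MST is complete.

Kruskal's algorithm — process edges by increasing weight (ties by edge label):
0—1 (2): add. Components now {0,1} {2} {3} {4} {5}
4—5 (3): add. Components now {0,1} {2} {3} {4,5}
2—4 (5): add. Components now {0,1} {2,4,5} {3}
0—3 (6): add. Components now {0,1,3} {2,4,5}
2—3 (7): add. Components now {0,1,2,3,4,5}
Edges rejected before the tree was complete: 0.

0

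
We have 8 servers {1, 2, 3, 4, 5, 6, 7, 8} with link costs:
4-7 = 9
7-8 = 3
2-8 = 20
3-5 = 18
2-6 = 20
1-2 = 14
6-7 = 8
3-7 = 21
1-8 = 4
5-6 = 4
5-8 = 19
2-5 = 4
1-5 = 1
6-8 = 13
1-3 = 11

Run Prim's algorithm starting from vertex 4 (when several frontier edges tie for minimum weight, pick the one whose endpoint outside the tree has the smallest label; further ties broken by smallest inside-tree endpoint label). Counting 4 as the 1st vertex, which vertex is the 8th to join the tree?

3

Grow the tree from 4 using Prim:
Step 1: cheapest edge leaving the tree is 4-7 (9); add 7.
Step 2: cheapest edge leaving the tree is 7-8 (3); add 8.
Step 3: cheapest edge leaving the tree is 1-8 (4); add 1.
Step 4: cheapest edge leaving the tree is 1-5 (1); add 5.
Step 5: cheapest edge leaving the tree is 2-5 (4); add 2.
Step 6: cheapest edge leaving the tree is 5-6 (4); add 6.
Step 7: cheapest edge leaving the tree is 1-3 (11); add 3.
Vertex order: 4, 7, 8, 1, 5, 2, 6, 3. The 8th vertex is 3.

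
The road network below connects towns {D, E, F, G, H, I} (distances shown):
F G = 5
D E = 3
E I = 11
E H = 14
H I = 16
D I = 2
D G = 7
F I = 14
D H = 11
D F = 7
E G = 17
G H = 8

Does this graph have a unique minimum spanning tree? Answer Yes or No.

No

Kruskal's algorithm — process edges by increasing weight (ties by edge label):
D I (2): add. Components now {D,I} {E} {F} {G} {H}
D E (3): add. Components now {D,E,I} {F} {G} {H}
F G (5): add. Components now {D,E,I} {F,G} {H}
D F (7): add. Components now {D,E,F,G,I} {H}
D G (7): skip — D and G already connected.
G H (8): add. Components now {D,E,F,G,H,I}
Non-tree edge D G has weight 7, equal to the heaviest edge on its tree cycle — swapping gives another MST of the same weight. Not unique.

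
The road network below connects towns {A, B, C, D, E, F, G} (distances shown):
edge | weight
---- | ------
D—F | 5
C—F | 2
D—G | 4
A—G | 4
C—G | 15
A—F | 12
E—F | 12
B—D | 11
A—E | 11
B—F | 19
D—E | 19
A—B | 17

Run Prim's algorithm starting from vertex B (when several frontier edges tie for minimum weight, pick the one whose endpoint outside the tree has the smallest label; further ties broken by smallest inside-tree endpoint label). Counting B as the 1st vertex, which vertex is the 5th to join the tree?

F

Grow the tree from B using Prim:
Step 1: frontier [B—D 11, A—B 17, B—F 19] → take B—D (11); add D.
Step 2: frontier [A—B 17, B—F 19, D—G 4, D—F 5, D—E 19] → take D—G (4); add G.
Step 3: frontier [A—B 17, B—F 19, D—F 5, D—E 19, A—G 4, C—G 15] → take A—G (4); add A.
Step 4: frontier [A—E 11, A—F 12, B—F 19, D—F 5, D—E 19, C—G 15] → take D—F (5); add F.
Step 5: frontier [A—E 11, D—E 19, C—F 2, E—F 12, C—G 15] → take C—F (2); add C.
Step 6: frontier [A—E 11, D—E 19, E—F 12] → take A—E (11); add E.
Vertex order: B, D, G, A, F, C, E. The 5th vertex is F.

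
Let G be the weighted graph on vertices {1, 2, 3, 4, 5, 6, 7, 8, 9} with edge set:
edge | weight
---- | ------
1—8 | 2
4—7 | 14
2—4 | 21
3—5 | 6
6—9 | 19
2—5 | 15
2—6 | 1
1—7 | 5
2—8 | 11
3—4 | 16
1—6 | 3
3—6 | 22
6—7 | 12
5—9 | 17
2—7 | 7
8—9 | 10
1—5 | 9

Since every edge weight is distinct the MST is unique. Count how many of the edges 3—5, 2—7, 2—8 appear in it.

Kruskal: consider edges lightest-first.
2—6 (1): add — endpoints in different components.
1—8 (2): add — endpoints in different components.
1—6 (3): add — endpoints in different components.
1—7 (5): add — endpoints in different components.
3—5 (6): add — endpoints in different components.
2—7 (7): skip — 2 and 7 already connected.
1—5 (9): add — endpoints in different components.
8—9 (10): add — endpoints in different components.
2—8 (11): skip — 2 and 8 already connected.
6—7 (12): skip — 6 and 7 already connected.
4—7 (14): add — endpoints in different components.
MST edge set: {2—6, 1—8, 1—6, 1—7, 3—5, 1—5, 8—9, 4—7}.
Of the listed edges, {3—5} are in the MST → 1.

1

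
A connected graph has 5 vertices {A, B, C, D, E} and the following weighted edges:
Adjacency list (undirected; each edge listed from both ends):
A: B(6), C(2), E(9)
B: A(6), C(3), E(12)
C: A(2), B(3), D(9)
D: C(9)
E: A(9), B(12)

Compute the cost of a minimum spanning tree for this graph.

23

Sort edges by weight, then run Kruskal:
A–C (2): add — endpoints in different components.
B–C (3): add — endpoints in different components.
A–B (6): skip — A and B already connected.
A–E (9): add — endpoints in different components.
C–D (9): add — endpoints in different components.
MST edges: A–C, B–C, A–E, C–D; total weight 2+3+9+9 = 23.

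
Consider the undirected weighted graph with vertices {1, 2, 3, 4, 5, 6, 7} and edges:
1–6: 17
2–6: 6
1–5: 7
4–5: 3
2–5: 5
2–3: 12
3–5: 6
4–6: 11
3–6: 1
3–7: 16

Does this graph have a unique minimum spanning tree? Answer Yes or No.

No

Kruskal's algorithm — process edges by increasing weight (ties by edge label):
3–6 (1): add. Components now {1} {2} {3,6} {4} {5} {7}
4–5 (3): add. Components now {1} {2} {3,6} {4,5} {7}
2–5 (5): add. Components now {1} {2,4,5} {3,6} {7}
2–6 (6): add. Components now {1} {2,3,4,5,6} {7}
3–5 (6): skip — 3 and 5 already connected.
1–5 (7): add. Components now {1,2,3,4,5,6} {7}
4–6 (11): skip — 4 and 6 already connected.
2–3 (12): skip — 2 and 3 already connected.
3–7 (16): add. Components now {1,2,3,4,5,6,7}
Non-tree edge 3–5 has weight 6, equal to the heaviest edge on its tree cycle — swapping gives another MST of the same weight. Not unique.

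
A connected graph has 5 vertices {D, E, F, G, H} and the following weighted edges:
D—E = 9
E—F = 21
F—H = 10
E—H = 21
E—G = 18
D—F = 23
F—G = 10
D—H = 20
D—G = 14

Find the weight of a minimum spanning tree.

43

Grow the tree from G using Prim:
Step 1: cheapest edge leaving the tree is F—G (10); add F.
Step 2: cheapest edge leaving the tree is F—H (10); add H.
Step 3: cheapest edge leaving the tree is D—G (14); add D.
Step 4: cheapest edge leaving the tree is D—E (9); add E.
MST edges: F—G, F—H, D—G, D—E; total weight 10+10+14+9 = 43.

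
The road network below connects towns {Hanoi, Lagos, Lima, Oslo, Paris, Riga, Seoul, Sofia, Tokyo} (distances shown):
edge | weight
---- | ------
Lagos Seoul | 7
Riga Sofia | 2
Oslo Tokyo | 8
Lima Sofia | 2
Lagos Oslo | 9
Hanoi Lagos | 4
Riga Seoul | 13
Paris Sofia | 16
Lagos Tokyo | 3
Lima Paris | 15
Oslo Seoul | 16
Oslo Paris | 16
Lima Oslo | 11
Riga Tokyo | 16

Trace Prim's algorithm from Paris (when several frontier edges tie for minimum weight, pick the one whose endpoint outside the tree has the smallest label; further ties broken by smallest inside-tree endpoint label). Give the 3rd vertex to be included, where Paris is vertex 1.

Prim, starting at Paris.
Step 1: cheapest edge leaving the tree is Lima Paris (15); add Lima.
Step 2: cheapest edge leaving the tree is Lima Sofia (2); add Sofia.
Step 3: cheapest edge leaving the tree is Riga Sofia (2); add Riga.
Step 4: cheapest edge leaving the tree is Lima Oslo (11); add Oslo.
Step 5: cheapest edge leaving the tree is Oslo Tokyo (8); add Tokyo.
Step 6: cheapest edge leaving the tree is Lagos Tokyo (3); add Lagos.
Step 7: cheapest edge leaving the tree is Hanoi Lagos (4); add Hanoi.
Step 8: cheapest edge leaving the tree is Lagos Seoul (7); add Seoul.
Vertex order: Paris, Lima, Sofia, Riga, Oslo, Tokyo, Lagos, Hanoi, Seoul. The 3rd vertex is Sofia.

Sofia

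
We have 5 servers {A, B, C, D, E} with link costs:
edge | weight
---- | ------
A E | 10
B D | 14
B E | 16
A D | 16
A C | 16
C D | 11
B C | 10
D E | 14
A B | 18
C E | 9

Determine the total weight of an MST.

Sort edges by weight, then run Kruskal:
C E (9): add — endpoints in different components.
A E (10): add — endpoints in different components.
B C (10): add — endpoints in different components.
C D (11): add — endpoints in different components.
MST edges: C E, A E, B C, C D; total weight 9+10+10+11 = 40.

40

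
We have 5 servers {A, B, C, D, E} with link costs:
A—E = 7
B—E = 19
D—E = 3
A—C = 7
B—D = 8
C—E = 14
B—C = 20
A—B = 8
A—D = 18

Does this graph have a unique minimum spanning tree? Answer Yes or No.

No

Sort edges by weight, then run Kruskal:
D—E (3): add — endpoints in different components.
A—C (7): add — endpoints in different components.
A—E (7): add — endpoints in different components.
A—B (8): add — endpoints in different components.
Non-tree edge B—D has weight 8, equal to the heaviest edge on its tree cycle — swapping gives another MST of the same weight. Not unique.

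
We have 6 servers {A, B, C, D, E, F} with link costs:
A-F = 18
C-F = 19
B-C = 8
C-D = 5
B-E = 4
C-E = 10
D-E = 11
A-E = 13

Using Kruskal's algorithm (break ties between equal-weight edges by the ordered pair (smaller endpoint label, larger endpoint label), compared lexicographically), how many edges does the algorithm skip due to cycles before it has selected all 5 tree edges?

2

Sort edges by weight, then run Kruskal:
B-E (4): add. Components now {A} {B,E} {C} {D} {F}
C-D (5): add. Components now {A} {B,E} {C,D} {F}
B-C (8): add. Components now {A} {B,C,D,E} {F}
C-E (10): skip — C and E already connected.
D-E (11): skip — D and E already connected.
A-E (13): add. Components now {A,B,C,D,E} {F}
A-F (18): add. Components now {A,B,C,D,E,F}
Edges rejected before the tree was complete: 2.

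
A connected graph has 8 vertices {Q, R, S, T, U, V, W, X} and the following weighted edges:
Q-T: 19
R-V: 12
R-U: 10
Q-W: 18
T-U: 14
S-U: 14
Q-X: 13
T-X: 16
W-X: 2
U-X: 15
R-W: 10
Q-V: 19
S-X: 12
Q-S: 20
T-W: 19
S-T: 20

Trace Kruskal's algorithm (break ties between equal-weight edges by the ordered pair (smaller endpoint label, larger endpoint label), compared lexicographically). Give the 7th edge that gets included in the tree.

T-U

Kruskal's algorithm — process edges by increasing weight (ties by edge label):
W-X (2): add — endpoints in different components.
R-U (10): add — endpoints in different components.
R-W (10): add — endpoints in different components.
R-V (12): add — endpoints in different components.
S-X (12): add — endpoints in different components.
Q-X (13): add — endpoints in different components.
S-U (14): skip — S and U already connected.
T-U (14): add — endpoints in different components.
The 7th edge added is T-U.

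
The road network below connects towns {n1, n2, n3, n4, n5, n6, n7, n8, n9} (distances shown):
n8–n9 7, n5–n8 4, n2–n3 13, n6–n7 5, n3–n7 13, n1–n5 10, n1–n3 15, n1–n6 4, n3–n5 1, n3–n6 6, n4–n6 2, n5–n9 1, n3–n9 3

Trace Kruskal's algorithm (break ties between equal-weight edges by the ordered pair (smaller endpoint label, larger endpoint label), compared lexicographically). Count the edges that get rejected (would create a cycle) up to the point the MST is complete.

3

Kruskal: consider edges lightest-first.
n3–n5 (1): add — endpoints in different components.
n5–n9 (1): add — endpoints in different components.
n4–n6 (2): add — endpoints in different components.
n3–n9 (3): skip — n3 and n9 already connected.
n1–n6 (4): add — endpoints in different components.
n5–n8 (4): add — endpoints in different components.
n6–n7 (5): add — endpoints in different components.
n3–n6 (6): add — endpoints in different components.
n8–n9 (7): skip — n9 and n8 already connected.
n1–n5 (10): skip — n1 and n5 already connected.
n2–n3 (13): add — endpoints in different components.
Edges rejected before the tree was complete: 3.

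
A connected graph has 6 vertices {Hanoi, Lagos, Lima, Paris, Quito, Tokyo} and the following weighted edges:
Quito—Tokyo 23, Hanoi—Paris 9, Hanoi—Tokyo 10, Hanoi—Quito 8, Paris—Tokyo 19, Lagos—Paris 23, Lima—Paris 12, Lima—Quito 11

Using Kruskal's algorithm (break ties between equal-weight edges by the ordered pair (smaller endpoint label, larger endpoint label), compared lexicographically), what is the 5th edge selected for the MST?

Lagos-Paris

Kruskal's algorithm — process edges by increasing weight (ties by edge label):
Hanoi—Quito (8): add — endpoints in different components.
Hanoi—Paris (9): add — endpoints in different components.
Hanoi—Tokyo (10): add — endpoints in different components.
Lima—Quito (11): add — endpoints in different components.
Lima—Paris (12): skip — Lima and Paris already connected.
Paris—Tokyo (19): skip — Paris and Tokyo already connected.
Lagos—Paris (23): add — endpoints in different components.
The 5th edge added is Lagos—Paris.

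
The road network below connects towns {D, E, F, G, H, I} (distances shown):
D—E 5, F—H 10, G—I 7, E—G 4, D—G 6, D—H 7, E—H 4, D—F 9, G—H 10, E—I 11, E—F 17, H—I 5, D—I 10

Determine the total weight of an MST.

27

Sort edges by weight, then run Kruskal:
E—G (4): add. Components now {D} {E,G} {F} {H} {I}
E—H (4): add. Components now {D} {E,G,H} {F} {I}
D—E (5): add. Components now {D,E,G,H} {F} {I}
H—I (5): add. Components now {D,E,G,H,I} {F}
D—G (6): skip — D and G already connected.
D—H (7): skip — D and H already connected.
G—I (7): skip — G and I already connected.
D—F (9): add. Components now {D,E,F,G,H,I}
MST edges: E—G, E—H, D—E, H—I, D—F; total weight 4+4+5+5+9 = 27.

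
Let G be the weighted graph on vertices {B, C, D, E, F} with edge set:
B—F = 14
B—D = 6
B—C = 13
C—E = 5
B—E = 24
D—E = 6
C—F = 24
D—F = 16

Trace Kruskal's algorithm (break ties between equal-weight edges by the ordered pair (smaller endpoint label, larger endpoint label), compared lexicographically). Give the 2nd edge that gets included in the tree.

B-D

Sort edges by weight, then run Kruskal:
C—E (5): add. Components now {B} {C,E} {D} {F}
B—D (6): add. Components now {B,D} {C,E} {F}
D—E (6): add. Components now {B,C,D,E} {F}
B—C (13): skip — B and C already connected.
B—F (14): add. Components now {B,C,D,E,F}
The 2nd edge added is B—D.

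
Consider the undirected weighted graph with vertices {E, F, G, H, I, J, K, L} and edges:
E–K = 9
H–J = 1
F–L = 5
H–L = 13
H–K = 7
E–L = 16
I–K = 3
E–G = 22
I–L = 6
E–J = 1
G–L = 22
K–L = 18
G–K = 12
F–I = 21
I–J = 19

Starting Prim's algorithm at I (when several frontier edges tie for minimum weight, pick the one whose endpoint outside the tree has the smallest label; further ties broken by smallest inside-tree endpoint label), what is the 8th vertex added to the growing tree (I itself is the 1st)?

G

Prim's algorithm from I:
Step 1: cheapest edge leaving the tree is I–K (3); add K.
Step 2: cheapest edge leaving the tree is I–L (6); add L.
Step 3: cheapest edge leaving the tree is F–L (5); add F.
Step 4: cheapest edge leaving the tree is H–K (7); add H.
Step 5: cheapest edge leaving the tree is H–J (1); add J.
Step 6: cheapest edge leaving the tree is E–J (1); add E.
Step 7: cheapest edge leaving the tree is G–K (12); add G.
Vertex order: I, K, L, F, H, J, E, G. The 8th vertex is G.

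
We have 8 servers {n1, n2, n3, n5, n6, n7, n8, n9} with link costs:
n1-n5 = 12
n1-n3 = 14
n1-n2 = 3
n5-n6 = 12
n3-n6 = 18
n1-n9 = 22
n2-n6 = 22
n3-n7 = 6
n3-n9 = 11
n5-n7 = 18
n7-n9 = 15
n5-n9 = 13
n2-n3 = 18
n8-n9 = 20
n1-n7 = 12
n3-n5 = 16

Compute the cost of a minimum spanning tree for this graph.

Grow the tree from n3 using Prim:
Step 1: cheapest edge leaving the tree is n3-n7 (6); add n7.
Step 2: cheapest edge leaving the tree is n3-n9 (11); add n9.
Step 3: cheapest edge leaving the tree is n1-n7 (12); add n1.
Step 4: cheapest edge leaving the tree is n1-n2 (3); add n2.
Step 5: cheapest edge leaving the tree is n1-n5 (12); add n5.
Step 6: cheapest edge leaving the tree is n5-n6 (12); add n6.
Step 7: cheapest edge leaving the tree is n8-n9 (20); add n8.
MST edges: n3-n7, n3-n9, n1-n7, n1-n2, n1-n5, n5-n6, n8-n9; total weight 6+11+12+3+12+12+20 = 76.

76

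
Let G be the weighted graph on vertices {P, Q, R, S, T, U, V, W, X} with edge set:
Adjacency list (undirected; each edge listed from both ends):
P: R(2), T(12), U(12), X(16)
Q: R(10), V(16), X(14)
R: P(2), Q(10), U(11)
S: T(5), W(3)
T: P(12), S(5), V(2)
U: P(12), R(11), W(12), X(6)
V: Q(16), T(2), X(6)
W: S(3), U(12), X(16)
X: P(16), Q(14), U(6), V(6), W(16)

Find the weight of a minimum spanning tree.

45

Kruskal's algorithm — process edges by increasing weight (ties by edge label):
P—R (2): add — endpoints in different components.
T—V (2): add — endpoints in different components.
S—W (3): add — endpoints in different components.
S—T (5): add — endpoints in different components.
U—X (6): add — endpoints in different components.
V—X (6): add — endpoints in different components.
Q—R (10): add — endpoints in different components.
R—U (11): add — endpoints in different components.
MST edges: P—R, T—V, S—W, S—T, U—X, V—X, Q—R, R—U; total weight 2+2+3+5+6+6+10+11 = 45.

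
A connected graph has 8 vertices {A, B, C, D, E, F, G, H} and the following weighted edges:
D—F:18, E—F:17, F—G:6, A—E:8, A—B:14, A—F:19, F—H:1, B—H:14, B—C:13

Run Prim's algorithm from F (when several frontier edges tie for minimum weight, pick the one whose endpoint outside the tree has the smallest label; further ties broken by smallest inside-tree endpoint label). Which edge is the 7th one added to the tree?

D-F

Prim, starting at F.
Step 1: cheapest edge leaving the tree is F—H (1); add H.
Step 2: cheapest edge leaving the tree is F—G (6); add G.
Step 3: cheapest edge leaving the tree is B—H (14); add B.
Step 4: cheapest edge leaving the tree is B—C (13); add C.
Step 5: cheapest edge leaving the tree is A—B (14); add A.
Step 6: cheapest edge leaving the tree is A—E (8); add E.
Step 7: cheapest edge leaving the tree is D—F (18); add D.
The 7th edge added is D—F.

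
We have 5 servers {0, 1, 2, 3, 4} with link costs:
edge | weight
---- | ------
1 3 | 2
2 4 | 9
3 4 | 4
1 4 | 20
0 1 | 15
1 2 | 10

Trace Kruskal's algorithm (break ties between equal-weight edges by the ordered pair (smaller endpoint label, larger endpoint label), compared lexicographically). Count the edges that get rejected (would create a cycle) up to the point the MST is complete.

1

Kruskal: consider edges lightest-first.
1 3 (2): add — endpoints in different components.
3 4 (4): add — endpoints in different components.
2 4 (9): add — endpoints in different components.
1 2 (10): skip — 1 and 2 already connected.
0 1 (15): add — endpoints in different components.
Edges rejected before the tree was complete: 1.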